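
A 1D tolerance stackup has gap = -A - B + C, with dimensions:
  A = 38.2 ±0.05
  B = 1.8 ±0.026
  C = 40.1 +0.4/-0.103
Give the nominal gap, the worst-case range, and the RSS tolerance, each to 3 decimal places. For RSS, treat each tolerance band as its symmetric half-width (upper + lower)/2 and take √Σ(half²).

nominal=0.100 wc=[-0.079,0.576] rss=0.258

Stack each dimension's contribution:
  -A: nom -38.200 → Σnom=-38.200; wc +0.050/-0.050 → slack +0.050/-0.050; half-tol=0.050, Σhalf²=0.002500
  -B: nom -1.800 → Σnom=-40.000; wc +0.026/-0.026 → slack +0.076/-0.076; half-tol=0.026, Σhalf²=0.003176
  +C: nom +40.100 → Σnom=0.100; wc +0.400/-0.103 → slack +0.476/-0.179; half-tol=0.252, Σhalf²=0.066428
Nominal = 0.100. Worst-case = [0.100 - 0.179, 0.100 + 0.476] = [-0.079, 0.576]. RSS = √0.066428 = 0.258.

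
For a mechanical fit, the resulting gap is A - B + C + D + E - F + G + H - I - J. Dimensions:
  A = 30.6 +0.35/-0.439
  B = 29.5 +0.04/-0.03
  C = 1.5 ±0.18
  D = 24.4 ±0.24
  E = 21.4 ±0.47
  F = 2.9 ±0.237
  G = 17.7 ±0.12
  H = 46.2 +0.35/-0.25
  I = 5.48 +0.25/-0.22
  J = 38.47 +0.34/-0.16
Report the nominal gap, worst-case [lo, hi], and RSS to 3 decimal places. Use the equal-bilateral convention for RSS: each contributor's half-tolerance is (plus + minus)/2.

Stack each dimension's contribution:
  +A: nom +30.600 → Σnom=30.600; wc +0.350/-0.439 → slack +0.350/-0.439; half-tol=0.394, Σhalf²=0.155630
  -B: nom -29.500 → Σnom=1.100; wc +0.030/-0.040 → slack +0.380/-0.479; half-tol=0.035, Σhalf²=0.156855
  +C: nom +1.500 → Σnom=2.600; wc +0.180/-0.180 → slack +0.560/-0.659; half-tol=0.180, Σhalf²=0.189255
  +D: nom +24.400 → Σnom=27.000; wc +0.240/-0.240 → slack +0.800/-0.899; half-tol=0.240, Σhalf²=0.246855
  +E: nom +21.400 → Σnom=48.400; wc +0.470/-0.470 → slack +1.270/-1.369; half-tol=0.470, Σhalf²=0.467755
  -F: nom -2.900 → Σnom=45.500; wc +0.237/-0.237 → slack +1.507/-1.606; half-tol=0.237, Σhalf²=0.523924
  +G: nom +17.700 → Σnom=63.200; wc +0.120/-0.120 → slack +1.627/-1.726; half-tol=0.120, Σhalf²=0.538324
  +H: nom +46.200 → Σnom=109.400; wc +0.350/-0.250 → slack +1.977/-1.976; half-tol=0.300, Σhalf²=0.628324
  -I: nom -5.480 → Σnom=103.920; wc +0.220/-0.250 → slack +2.197/-2.226; half-tol=0.235, Σhalf²=0.683549
  -J: nom -38.470 → Σnom=65.450; wc +0.160/-0.340 → slack +2.357/-2.566; half-tol=0.250, Σhalf²=0.746049
Nominal = 65.450. Worst-case = [65.450 - 2.566, 65.450 + 2.357] = [62.884, 67.807]. RSS = √0.746049 = 0.864.

nominal=65.450 wc=[62.884,67.807] rss=0.864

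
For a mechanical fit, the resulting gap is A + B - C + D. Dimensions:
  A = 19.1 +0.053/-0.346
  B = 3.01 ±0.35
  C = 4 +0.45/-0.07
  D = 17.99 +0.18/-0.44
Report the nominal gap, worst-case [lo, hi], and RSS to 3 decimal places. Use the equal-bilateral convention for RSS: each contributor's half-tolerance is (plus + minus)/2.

Stack each dimension's contribution:
  +A: nom +19.100 → Σnom=19.100; wc +0.053/-0.346 → slack +0.053/-0.346; half-tol=0.199, Σhalf²=0.039800
  +B: nom +3.010 → Σnom=22.110; wc +0.350/-0.350 → slack +0.403/-0.696; half-tol=0.350, Σhalf²=0.162300
  -C: nom -4.000 → Σnom=18.110; wc +0.070/-0.450 → slack +0.473/-1.146; half-tol=0.260, Σhalf²=0.229900
  +D: nom +17.990 → Σnom=36.100; wc +0.180/-0.440 → slack +0.653/-1.586; half-tol=0.310, Σhalf²=0.326000
Nominal = 36.100. Worst-case = [36.100 - 1.586, 36.100 + 0.653] = [34.514, 36.753]. RSS = √0.326000 = 0.571.

nominal=36.100 wc=[34.514,36.753] rss=0.571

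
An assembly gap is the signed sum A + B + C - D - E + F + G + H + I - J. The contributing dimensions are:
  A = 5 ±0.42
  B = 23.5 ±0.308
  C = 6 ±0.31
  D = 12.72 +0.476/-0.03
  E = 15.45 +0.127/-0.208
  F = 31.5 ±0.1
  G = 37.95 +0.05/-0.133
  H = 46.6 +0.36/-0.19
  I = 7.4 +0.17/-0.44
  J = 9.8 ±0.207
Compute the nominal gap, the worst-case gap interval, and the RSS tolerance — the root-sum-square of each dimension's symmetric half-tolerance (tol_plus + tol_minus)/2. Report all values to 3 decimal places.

nominal=119.980 wc=[117.269,122.143] rss=0.830

Stack each dimension's contribution:
  +A: nom +5.000 → Σnom=5.000; wc +0.420/-0.420 → slack +0.420/-0.420; half-tol=0.420, Σhalf²=0.176400
  +B: nom +23.500 → Σnom=28.500; wc +0.308/-0.308 → slack +0.728/-0.728; half-tol=0.308, Σhalf²=0.271264
  +C: nom +6.000 → Σnom=34.500; wc +0.310/-0.310 → slack +1.038/-1.038; half-tol=0.310, Σhalf²=0.367364
  -D: nom -12.720 → Σnom=21.780; wc +0.030/-0.476 → slack +1.068/-1.514; half-tol=0.253, Σhalf²=0.431373
  -E: nom -15.450 → Σnom=6.330; wc +0.208/-0.127 → slack +1.276/-1.641; half-tol=0.167, Σhalf²=0.459429
  +F: nom +31.500 → Σnom=37.830; wc +0.100/-0.100 → slack +1.376/-1.741; half-tol=0.100, Σhalf²=0.469429
  +G: nom +37.950 → Σnom=75.780; wc +0.050/-0.133 → slack +1.426/-1.874; half-tol=0.091, Σhalf²=0.477801
  +H: nom +46.600 → Σnom=122.380; wc +0.360/-0.190 → slack +1.786/-2.064; half-tol=0.275, Σhalf²=0.553427
  +I: nom +7.400 → Σnom=129.780; wc +0.170/-0.440 → slack +1.956/-2.504; half-tol=0.305, Σhalf²=0.646452
  -J: nom -9.800 → Σnom=119.980; wc +0.207/-0.207 → slack +2.163/-2.711; half-tol=0.207, Σhalf²=0.689301
Nominal = 119.980. Worst-case = [119.980 - 2.711, 119.980 + 2.163] = [117.269, 122.143]. RSS = √0.689301 = 0.830.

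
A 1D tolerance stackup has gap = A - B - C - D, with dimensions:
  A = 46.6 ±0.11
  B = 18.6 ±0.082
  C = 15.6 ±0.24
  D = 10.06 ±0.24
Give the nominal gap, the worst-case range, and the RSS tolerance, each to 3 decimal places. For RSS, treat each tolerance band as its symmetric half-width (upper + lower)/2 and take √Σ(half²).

nominal=2.340 wc=[1.668,3.012] rss=0.366

Stack each dimension's contribution:
  +A: nom +46.600 → Σnom=46.600; wc +0.110/-0.110 → slack +0.110/-0.110; half-tol=0.110, Σhalf²=0.012100
  -B: nom -18.600 → Σnom=28.000; wc +0.082/-0.082 → slack +0.192/-0.192; half-tol=0.082, Σhalf²=0.018824
  -C: nom -15.600 → Σnom=12.400; wc +0.240/-0.240 → slack +0.432/-0.432; half-tol=0.240, Σhalf²=0.076424
  -D: nom -10.060 → Σnom=2.340; wc +0.240/-0.240 → slack +0.672/-0.672; half-tol=0.240, Σhalf²=0.134024
Nominal = 2.340. Worst-case = [2.340 - 0.672, 2.340 + 0.672] = [1.668, 3.012]. RSS = √0.134024 = 0.366.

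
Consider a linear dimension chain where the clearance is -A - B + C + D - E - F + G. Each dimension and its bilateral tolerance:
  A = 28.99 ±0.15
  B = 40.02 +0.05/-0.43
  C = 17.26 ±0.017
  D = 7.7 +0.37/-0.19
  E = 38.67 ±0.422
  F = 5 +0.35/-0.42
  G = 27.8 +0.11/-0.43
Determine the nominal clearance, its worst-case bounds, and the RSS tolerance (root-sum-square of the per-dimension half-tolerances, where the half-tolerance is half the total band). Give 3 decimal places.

Stack each dimension's contribution:
  -A: nom -28.990 → Σnom=-28.990; wc +0.150/-0.150 → slack +0.150/-0.150; half-tol=0.150, Σhalf²=0.022500
  -B: nom -40.020 → Σnom=-69.010; wc +0.430/-0.050 → slack +0.580/-0.200; half-tol=0.240, Σhalf²=0.080100
  +C: nom +17.260 → Σnom=-51.750; wc +0.017/-0.017 → slack +0.597/-0.217; half-tol=0.017, Σhalf²=0.080389
  +D: nom +7.700 → Σnom=-44.050; wc +0.370/-0.190 → slack +0.967/-0.407; half-tol=0.280, Σhalf²=0.158789
  -E: nom -38.670 → Σnom=-82.720; wc +0.422/-0.422 → slack +1.389/-0.829; half-tol=0.422, Σhalf²=0.336873
  -F: nom -5.000 → Σnom=-87.720; wc +0.420/-0.350 → slack +1.809/-1.179; half-tol=0.385, Σhalf²=0.485098
  +G: nom +27.800 → Σnom=-59.920; wc +0.110/-0.430 → slack +1.919/-1.609; half-tol=0.270, Σhalf²=0.557998
Nominal = -59.920. Worst-case = [-59.920 - 1.609, -59.920 + 1.919] = [-61.529, -58.001]. RSS = √0.557998 = 0.747.

nominal=-59.920 wc=[-61.529,-58.001] rss=0.747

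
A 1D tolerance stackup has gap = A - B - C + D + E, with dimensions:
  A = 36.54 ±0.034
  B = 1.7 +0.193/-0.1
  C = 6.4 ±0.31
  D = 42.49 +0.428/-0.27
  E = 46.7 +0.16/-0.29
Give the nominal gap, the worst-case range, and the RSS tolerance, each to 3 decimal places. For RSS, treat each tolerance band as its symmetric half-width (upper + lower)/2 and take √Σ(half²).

nominal=117.630 wc=[116.533,118.662] rss=0.540

Stack each dimension's contribution:
  +A: nom +36.540 → Σnom=36.540; wc +0.034/-0.034 → slack +0.034/-0.034; half-tol=0.034, Σhalf²=0.001156
  -B: nom -1.700 → Σnom=34.840; wc +0.100/-0.193 → slack +0.134/-0.227; half-tol=0.147, Σhalf²=0.022618
  -C: nom -6.400 → Σnom=28.440; wc +0.310/-0.310 → slack +0.444/-0.537; half-tol=0.310, Σhalf²=0.118718
  +D: nom +42.490 → Σnom=70.930; wc +0.428/-0.270 → slack +0.872/-0.807; half-tol=0.349, Σhalf²=0.240519
  +E: nom +46.700 → Σnom=117.630; wc +0.160/-0.290 → slack +1.032/-1.097; half-tol=0.225, Σhalf²=0.291144
Nominal = 117.630. Worst-case = [117.630 - 1.097, 117.630 + 1.032] = [116.533, 118.662]. RSS = √0.291144 = 0.540.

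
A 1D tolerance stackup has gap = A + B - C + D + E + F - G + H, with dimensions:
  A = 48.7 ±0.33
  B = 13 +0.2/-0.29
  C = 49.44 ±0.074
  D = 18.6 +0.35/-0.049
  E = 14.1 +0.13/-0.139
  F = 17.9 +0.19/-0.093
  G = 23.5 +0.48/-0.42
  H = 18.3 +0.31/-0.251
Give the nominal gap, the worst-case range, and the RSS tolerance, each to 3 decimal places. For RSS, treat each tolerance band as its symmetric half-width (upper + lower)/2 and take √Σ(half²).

Stack each dimension's contribution:
  +A: nom +48.700 → Σnom=48.700; wc +0.330/-0.330 → slack +0.330/-0.330; half-tol=0.330, Σhalf²=0.108900
  +B: nom +13.000 → Σnom=61.700; wc +0.200/-0.290 → slack +0.530/-0.620; half-tol=0.245, Σhalf²=0.168925
  -C: nom -49.440 → Σnom=12.260; wc +0.074/-0.074 → slack +0.604/-0.694; half-tol=0.074, Σhalf²=0.174401
  +D: nom +18.600 → Σnom=30.860; wc +0.350/-0.049 → slack +0.954/-0.743; half-tol=0.199, Σhalf²=0.214201
  +E: nom +14.100 → Σnom=44.960; wc +0.130/-0.139 → slack +1.084/-0.882; half-tol=0.135, Σhalf²=0.232292
  +F: nom +17.900 → Σnom=62.860; wc +0.190/-0.093 → slack +1.274/-0.975; half-tol=0.142, Σhalf²=0.252314
  -G: nom -23.500 → Σnom=39.360; wc +0.420/-0.480 → slack +1.694/-1.455; half-tol=0.450, Σhalf²=0.454814
  +H: nom +18.300 → Σnom=57.660; wc +0.310/-0.251 → slack +2.004/-1.706; half-tol=0.280, Σhalf²=0.533494
Nominal = 57.660. Worst-case = [57.660 - 1.706, 57.660 + 2.004] = [55.954, 59.664]. RSS = √0.533494 = 0.730.

nominal=57.660 wc=[55.954,59.664] rss=0.730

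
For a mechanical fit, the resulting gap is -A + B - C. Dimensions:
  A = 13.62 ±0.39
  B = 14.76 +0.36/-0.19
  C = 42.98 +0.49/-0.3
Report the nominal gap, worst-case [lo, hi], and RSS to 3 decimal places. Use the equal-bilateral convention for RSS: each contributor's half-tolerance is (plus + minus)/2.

Stack each dimension's contribution:
  -A: nom -13.620 → Σnom=-13.620; wc +0.390/-0.390 → slack +0.390/-0.390; half-tol=0.390, Σhalf²=0.152100
  +B: nom +14.760 → Σnom=1.140; wc +0.360/-0.190 → slack +0.750/-0.580; half-tol=0.275, Σhalf²=0.227725
  -C: nom -42.980 → Σnom=-41.840; wc +0.300/-0.490 → slack +1.050/-1.070; half-tol=0.395, Σhalf²=0.383750
Nominal = -41.840. Worst-case = [-41.840 - 1.070, -41.840 + 1.050] = [-42.910, -40.790]. RSS = √0.383750 = 0.619.

nominal=-41.840 wc=[-42.910,-40.790] rss=0.619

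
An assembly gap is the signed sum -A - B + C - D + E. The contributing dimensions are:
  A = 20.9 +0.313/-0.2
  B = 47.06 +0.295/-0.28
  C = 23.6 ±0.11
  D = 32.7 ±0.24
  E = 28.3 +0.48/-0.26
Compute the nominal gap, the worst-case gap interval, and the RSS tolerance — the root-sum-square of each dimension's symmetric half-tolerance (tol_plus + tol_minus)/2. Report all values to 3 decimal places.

Stack each dimension's contribution:
  -A: nom -20.900 → Σnom=-20.900; wc +0.200/-0.313 → slack +0.200/-0.313; half-tol=0.257, Σhalf²=0.065792
  -B: nom -47.060 → Σnom=-67.960; wc +0.280/-0.295 → slack +0.480/-0.608; half-tol=0.287, Σhalf²=0.148448
  +C: nom +23.600 → Σnom=-44.360; wc +0.110/-0.110 → slack +0.590/-0.718; half-tol=0.110, Σhalf²=0.160548
  -D: nom -32.700 → Σnom=-77.060; wc +0.240/-0.240 → slack +0.830/-0.958; half-tol=0.240, Σhalf²=0.218148
  +E: nom +28.300 → Σnom=-48.760; wc +0.480/-0.260 → slack +1.310/-1.218; half-tol=0.370, Σhalf²=0.355048
Nominal = -48.760. Worst-case = [-48.760 - 1.218, -48.760 + 1.310] = [-49.978, -47.450]. RSS = √0.355048 = 0.596.

nominal=-48.760 wc=[-49.978,-47.450] rss=0.596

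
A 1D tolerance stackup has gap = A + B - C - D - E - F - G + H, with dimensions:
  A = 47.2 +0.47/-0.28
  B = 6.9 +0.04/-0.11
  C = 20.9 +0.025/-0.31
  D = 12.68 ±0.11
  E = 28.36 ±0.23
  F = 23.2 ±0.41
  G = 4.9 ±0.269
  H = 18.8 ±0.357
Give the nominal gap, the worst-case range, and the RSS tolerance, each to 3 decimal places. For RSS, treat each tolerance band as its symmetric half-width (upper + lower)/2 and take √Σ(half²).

nominal=-17.140 wc=[-18.931,-14.944] rss=0.779

Stack each dimension's contribution:
  +A: nom +47.200 → Σnom=47.200; wc +0.470/-0.280 → slack +0.470/-0.280; half-tol=0.375, Σhalf²=0.140625
  +B: nom +6.900 → Σnom=54.100; wc +0.040/-0.110 → slack +0.510/-0.390; half-tol=0.075, Σhalf²=0.146250
  -C: nom -20.900 → Σnom=33.200; wc +0.310/-0.025 → slack +0.820/-0.415; half-tol=0.168, Σhalf²=0.174306
  -D: nom -12.680 → Σnom=20.520; wc +0.110/-0.110 → slack +0.930/-0.525; half-tol=0.110, Σhalf²=0.186406
  -E: nom -28.360 → Σnom=-7.840; wc +0.230/-0.230 → slack +1.160/-0.755; half-tol=0.230, Σhalf²=0.239306
  -F: nom -23.200 → Σnom=-31.040; wc +0.410/-0.410 → slack +1.570/-1.165; half-tol=0.410, Σhalf²=0.407406
  -G: nom -4.900 → Σnom=-35.940; wc +0.269/-0.269 → slack +1.839/-1.434; half-tol=0.269, Σhalf²=0.479767
  +H: nom +18.800 → Σnom=-17.140; wc +0.357/-0.357 → slack +2.196/-1.791; half-tol=0.357, Σhalf²=0.607216
Nominal = -17.140. Worst-case = [-17.140 - 1.791, -17.140 + 2.196] = [-18.931, -14.944]. RSS = √0.607216 = 0.779.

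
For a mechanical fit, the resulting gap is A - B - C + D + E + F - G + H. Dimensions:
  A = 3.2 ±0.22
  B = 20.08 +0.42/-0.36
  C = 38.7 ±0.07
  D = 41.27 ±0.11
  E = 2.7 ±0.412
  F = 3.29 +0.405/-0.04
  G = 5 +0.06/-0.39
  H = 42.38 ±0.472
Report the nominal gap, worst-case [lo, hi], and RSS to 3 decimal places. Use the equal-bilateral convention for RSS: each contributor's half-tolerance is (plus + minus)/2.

nominal=29.060 wc=[27.256,31.499] rss=0.843

Stack each dimension's contribution:
  +A: nom +3.200 → Σnom=3.200; wc +0.220/-0.220 → slack +0.220/-0.220; half-tol=0.220, Σhalf²=0.048400
  -B: nom -20.080 → Σnom=-16.880; wc +0.360/-0.420 → slack +0.580/-0.640; half-tol=0.390, Σhalf²=0.200500
  -C: nom -38.700 → Σnom=-55.580; wc +0.070/-0.070 → slack +0.650/-0.710; half-tol=0.070, Σhalf²=0.205400
  +D: nom +41.270 → Σnom=-14.310; wc +0.110/-0.110 → slack +0.760/-0.820; half-tol=0.110, Σhalf²=0.217500
  +E: nom +2.700 → Σnom=-11.610; wc +0.412/-0.412 → slack +1.172/-1.232; half-tol=0.412, Σhalf²=0.387244
  +F: nom +3.290 → Σnom=-8.320; wc +0.405/-0.040 → slack +1.577/-1.272; half-tol=0.223, Σhalf²=0.436750
  -G: nom -5.000 → Σnom=-13.320; wc +0.390/-0.060 → slack +1.967/-1.332; half-tol=0.225, Σhalf²=0.487375
  +H: nom +42.380 → Σnom=29.060; wc +0.472/-0.472 → slack +2.439/-1.804; half-tol=0.472, Σhalf²=0.710159
Nominal = 29.060. Worst-case = [29.060 - 1.804, 29.060 + 2.439] = [27.256, 31.499]. RSS = √0.710159 = 0.843.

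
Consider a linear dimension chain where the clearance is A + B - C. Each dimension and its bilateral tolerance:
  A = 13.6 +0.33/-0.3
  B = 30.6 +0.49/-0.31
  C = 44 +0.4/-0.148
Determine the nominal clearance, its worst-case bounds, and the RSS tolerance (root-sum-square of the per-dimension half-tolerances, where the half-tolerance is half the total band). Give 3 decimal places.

Stack each dimension's contribution:
  +A: nom +13.600 → Σnom=13.600; wc +0.330/-0.300 → slack +0.330/-0.300; half-tol=0.315, Σhalf²=0.099225
  +B: nom +30.600 → Σnom=44.200; wc +0.490/-0.310 → slack +0.820/-0.610; half-tol=0.400, Σhalf²=0.259225
  -C: nom -44.000 → Σnom=0.200; wc +0.148/-0.400 → slack +0.968/-1.010; half-tol=0.274, Σhalf²=0.334301
Nominal = 0.200. Worst-case = [0.200 - 1.010, 0.200 + 0.968] = [-0.810, 1.168]. RSS = √0.334301 = 0.578.

nominal=0.200 wc=[-0.810,1.168] rss=0.578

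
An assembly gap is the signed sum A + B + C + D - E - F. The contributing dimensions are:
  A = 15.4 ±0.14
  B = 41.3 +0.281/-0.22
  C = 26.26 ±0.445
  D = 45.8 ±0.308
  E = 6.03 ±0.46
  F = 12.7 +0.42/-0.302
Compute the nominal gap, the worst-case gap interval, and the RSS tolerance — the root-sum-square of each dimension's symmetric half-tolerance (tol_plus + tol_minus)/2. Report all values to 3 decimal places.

nominal=110.030 wc=[108.037,111.966] rss=0.847

Stack each dimension's contribution:
  +A: nom +15.400 → Σnom=15.400; wc +0.140/-0.140 → slack +0.140/-0.140; half-tol=0.140, Σhalf²=0.019600
  +B: nom +41.300 → Σnom=56.700; wc +0.281/-0.220 → slack +0.421/-0.360; half-tol=0.251, Σhalf²=0.082350
  +C: nom +26.260 → Σnom=82.960; wc +0.445/-0.445 → slack +0.866/-0.805; half-tol=0.445, Σhalf²=0.280375
  +D: nom +45.800 → Σnom=128.760; wc +0.308/-0.308 → slack +1.174/-1.113; half-tol=0.308, Σhalf²=0.375239
  -E: nom -6.030 → Σnom=122.730; wc +0.460/-0.460 → slack +1.634/-1.573; half-tol=0.460, Σhalf²=0.586839
  -F: nom -12.700 → Σnom=110.030; wc +0.302/-0.420 → slack +1.936/-1.993; half-tol=0.361, Σhalf²=0.717160
Nominal = 110.030. Worst-case = [110.030 - 1.993, 110.030 + 1.936] = [108.037, 111.966]. RSS = √0.717160 = 0.847.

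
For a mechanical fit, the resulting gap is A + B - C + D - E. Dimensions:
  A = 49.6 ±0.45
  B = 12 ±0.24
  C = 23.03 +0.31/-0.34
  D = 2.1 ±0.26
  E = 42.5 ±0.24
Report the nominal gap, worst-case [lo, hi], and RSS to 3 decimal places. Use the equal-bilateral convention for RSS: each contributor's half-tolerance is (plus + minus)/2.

nominal=-1.830 wc=[-3.330,-0.300] rss=0.701

Stack each dimension's contribution:
  +A: nom +49.600 → Σnom=49.600; wc +0.450/-0.450 → slack +0.450/-0.450; half-tol=0.450, Σhalf²=0.202500
  +B: nom +12.000 → Σnom=61.600; wc +0.240/-0.240 → slack +0.690/-0.690; half-tol=0.240, Σhalf²=0.260100
  -C: nom -23.030 → Σnom=38.570; wc +0.340/-0.310 → slack +1.030/-1.000; half-tol=0.325, Σhalf²=0.365725
  +D: nom +2.100 → Σnom=40.670; wc +0.260/-0.260 → slack +1.290/-1.260; half-tol=0.260, Σhalf²=0.433325
  -E: nom -42.500 → Σnom=-1.830; wc +0.240/-0.240 → slack +1.530/-1.500; half-tol=0.240, Σhalf²=0.490925
Nominal = -1.830. Worst-case = [-1.830 - 1.500, -1.830 + 1.530] = [-3.330, -0.300]. RSS = √0.490925 = 0.701.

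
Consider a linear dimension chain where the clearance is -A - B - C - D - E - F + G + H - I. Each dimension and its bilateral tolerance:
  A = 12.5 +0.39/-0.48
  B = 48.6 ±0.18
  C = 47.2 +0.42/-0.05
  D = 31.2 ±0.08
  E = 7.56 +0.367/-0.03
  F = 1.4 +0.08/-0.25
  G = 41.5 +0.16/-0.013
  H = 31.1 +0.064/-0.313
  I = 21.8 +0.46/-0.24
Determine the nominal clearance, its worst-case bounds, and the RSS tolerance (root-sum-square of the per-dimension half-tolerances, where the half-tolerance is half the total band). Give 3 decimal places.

nominal=-97.660 wc=[-99.963,-96.126] rss=0.718

Stack each dimension's contribution:
  -A: nom -12.500 → Σnom=-12.500; wc +0.480/-0.390 → slack +0.480/-0.390; half-tol=0.435, Σhalf²=0.189225
  -B: nom -48.600 → Σnom=-61.100; wc +0.180/-0.180 → slack +0.660/-0.570; half-tol=0.180, Σhalf²=0.221625
  -C: nom -47.200 → Σnom=-108.300; wc +0.050/-0.420 → slack +0.710/-0.990; half-tol=0.235, Σhalf²=0.276850
  -D: nom -31.200 → Σnom=-139.500; wc +0.080/-0.080 → slack +0.790/-1.070; half-tol=0.080, Σhalf²=0.283250
  -E: nom -7.560 → Σnom=-147.060; wc +0.030/-0.367 → slack +0.820/-1.437; half-tol=0.199, Σhalf²=0.322652
  -F: nom -1.400 → Σnom=-148.460; wc +0.250/-0.080 → slack +1.070/-1.517; half-tol=0.165, Σhalf²=0.349877
  +G: nom +41.500 → Σnom=-106.960; wc +0.160/-0.013 → slack +1.230/-1.530; half-tol=0.087, Σhalf²=0.357360
  +H: nom +31.100 → Σnom=-75.860; wc +0.064/-0.313 → slack +1.294/-1.843; half-tol=0.189, Σhalf²=0.392892
  -I: nom -21.800 → Σnom=-97.660; wc +0.240/-0.460 → slack +1.534/-2.303; half-tol=0.350, Σhalf²=0.515392
Nominal = -97.660. Worst-case = [-97.660 - 2.303, -97.660 + 1.534] = [-99.963, -96.126]. RSS = √0.515392 = 0.718.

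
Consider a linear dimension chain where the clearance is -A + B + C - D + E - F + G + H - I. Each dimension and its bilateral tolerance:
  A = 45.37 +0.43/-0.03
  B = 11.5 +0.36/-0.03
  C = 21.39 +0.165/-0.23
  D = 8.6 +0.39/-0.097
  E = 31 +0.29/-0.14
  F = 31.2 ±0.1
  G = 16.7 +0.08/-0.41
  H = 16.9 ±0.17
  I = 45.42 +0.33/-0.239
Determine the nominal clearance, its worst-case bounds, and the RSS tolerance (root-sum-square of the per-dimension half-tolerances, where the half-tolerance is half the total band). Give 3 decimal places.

nominal=-33.100 wc=[-35.330,-31.569] rss=0.644

Stack each dimension's contribution:
  -A: nom -45.370 → Σnom=-45.370; wc +0.030/-0.430 → slack +0.030/-0.430; half-tol=0.230, Σhalf²=0.052900
  +B: nom +11.500 → Σnom=-33.870; wc +0.360/-0.030 → slack +0.390/-0.460; half-tol=0.195, Σhalf²=0.090925
  +C: nom +21.390 → Σnom=-12.480; wc +0.165/-0.230 → slack +0.555/-0.690; half-tol=0.198, Σhalf²=0.129931
  -D: nom -8.600 → Σnom=-21.080; wc +0.097/-0.390 → slack +0.652/-1.080; half-tol=0.243, Σhalf²=0.189223
  +E: nom +31.000 → Σnom=9.920; wc +0.290/-0.140 → slack +0.942/-1.220; half-tol=0.215, Σhalf²=0.235448
  -F: nom -31.200 → Σnom=-21.280; wc +0.100/-0.100 → slack +1.042/-1.320; half-tol=0.100, Σhalf²=0.245448
  +G: nom +16.700 → Σnom=-4.580; wc +0.080/-0.410 → slack +1.122/-1.730; half-tol=0.245, Σhalf²=0.305473
  +H: nom +16.900 → Σnom=12.320; wc +0.170/-0.170 → slack +1.292/-1.900; half-tol=0.170, Σhalf²=0.334373
  -I: nom -45.420 → Σnom=-33.100; wc +0.239/-0.330 → slack +1.531/-2.230; half-tol=0.284, Σhalf²=0.415314
Nominal = -33.100. Worst-case = [-33.100 - 2.230, -33.100 + 1.531] = [-35.330, -31.569]. RSS = √0.415314 = 0.644.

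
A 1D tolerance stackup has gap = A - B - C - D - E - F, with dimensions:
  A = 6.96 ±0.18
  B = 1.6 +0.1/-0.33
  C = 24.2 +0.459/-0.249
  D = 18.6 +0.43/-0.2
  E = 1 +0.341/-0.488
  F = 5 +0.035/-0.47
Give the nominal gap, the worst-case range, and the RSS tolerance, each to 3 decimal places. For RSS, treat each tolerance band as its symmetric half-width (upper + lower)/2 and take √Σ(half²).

nominal=-43.440 wc=[-44.985,-41.523] rss=0.734

Stack each dimension's contribution:
  +A: nom +6.960 → Σnom=6.960; wc +0.180/-0.180 → slack +0.180/-0.180; half-tol=0.180, Σhalf²=0.032400
  -B: nom -1.600 → Σnom=5.360; wc +0.330/-0.100 → slack +0.510/-0.280; half-tol=0.215, Σhalf²=0.078625
  -C: nom -24.200 → Σnom=-18.840; wc +0.249/-0.459 → slack +0.759/-0.739; half-tol=0.354, Σhalf²=0.203941
  -D: nom -18.600 → Σnom=-37.440; wc +0.200/-0.430 → slack +0.959/-1.169; half-tol=0.315, Σhalf²=0.303166
  -E: nom -1.000 → Σnom=-38.440; wc +0.488/-0.341 → slack +1.447/-1.510; half-tol=0.414, Σhalf²=0.474976
  -F: nom -5.000 → Σnom=-43.440; wc +0.470/-0.035 → slack +1.917/-1.545; half-tol=0.253, Σhalf²=0.538732
Nominal = -43.440. Worst-case = [-43.440 - 1.545, -43.440 + 1.917] = [-44.985, -41.523]. RSS = √0.538732 = 0.734.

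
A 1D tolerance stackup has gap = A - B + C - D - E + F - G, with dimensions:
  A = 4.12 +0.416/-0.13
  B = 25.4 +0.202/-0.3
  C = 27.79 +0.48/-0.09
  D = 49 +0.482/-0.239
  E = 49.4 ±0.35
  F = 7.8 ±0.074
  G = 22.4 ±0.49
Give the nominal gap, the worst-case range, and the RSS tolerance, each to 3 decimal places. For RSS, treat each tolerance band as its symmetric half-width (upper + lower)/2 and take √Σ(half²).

Stack each dimension's contribution:
  +A: nom +4.120 → Σnom=4.120; wc +0.416/-0.130 → slack +0.416/-0.130; half-tol=0.273, Σhalf²=0.074529
  -B: nom -25.400 → Σnom=-21.280; wc +0.300/-0.202 → slack +0.716/-0.332; half-tol=0.251, Σhalf²=0.137530
  +C: nom +27.790 → Σnom=6.510; wc +0.480/-0.090 → slack +1.196/-0.422; half-tol=0.285, Σhalf²=0.218755
  -D: nom -49.000 → Σnom=-42.490; wc +0.239/-0.482 → slack +1.435/-0.904; half-tol=0.360, Σhalf²=0.348715
  -E: nom -49.400 → Σnom=-91.890; wc +0.350/-0.350 → slack +1.785/-1.254; half-tol=0.350, Σhalf²=0.471215
  +F: nom +7.800 → Σnom=-84.090; wc +0.074/-0.074 → slack +1.859/-1.328; half-tol=0.074, Σhalf²=0.476691
  -G: nom -22.400 → Σnom=-106.490; wc +0.490/-0.490 → slack +2.349/-1.818; half-tol=0.490, Σhalf²=0.716791
Nominal = -106.490. Worst-case = [-106.490 - 1.818, -106.490 + 2.349] = [-108.308, -104.141]. RSS = √0.716791 = 0.847.

nominal=-106.490 wc=[-108.308,-104.141] rss=0.847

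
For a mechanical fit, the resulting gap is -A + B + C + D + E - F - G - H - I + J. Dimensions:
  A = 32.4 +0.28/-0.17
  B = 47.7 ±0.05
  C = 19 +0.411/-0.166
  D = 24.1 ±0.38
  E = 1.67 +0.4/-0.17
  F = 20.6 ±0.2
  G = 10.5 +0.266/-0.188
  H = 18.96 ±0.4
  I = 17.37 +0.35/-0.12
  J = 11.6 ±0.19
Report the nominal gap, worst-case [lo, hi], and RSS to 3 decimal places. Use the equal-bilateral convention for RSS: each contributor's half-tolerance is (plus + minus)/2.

Stack each dimension's contribution:
  -A: nom -32.400 → Σnom=-32.400; wc +0.170/-0.280 → slack +0.170/-0.280; half-tol=0.225, Σhalf²=0.050625
  +B: nom +47.700 → Σnom=15.300; wc +0.050/-0.050 → slack +0.220/-0.330; half-tol=0.050, Σhalf²=0.053125
  +C: nom +19.000 → Σnom=34.300; wc +0.411/-0.166 → slack +0.631/-0.496; half-tol=0.288, Σhalf²=0.136357
  +D: nom +24.100 → Σnom=58.400; wc +0.380/-0.380 → slack +1.011/-0.876; half-tol=0.380, Σhalf²=0.280757
  +E: nom +1.670 → Σnom=60.070; wc +0.400/-0.170 → slack +1.411/-1.046; half-tol=0.285, Σhalf²=0.361982
  -F: nom -20.600 → Σnom=39.470; wc +0.200/-0.200 → slack +1.611/-1.246; half-tol=0.200, Σhalf²=0.401982
  -G: nom -10.500 → Σnom=28.970; wc +0.188/-0.266 → slack +1.799/-1.512; half-tol=0.227, Σhalf²=0.453511
  -H: nom -18.960 → Σnom=10.010; wc +0.400/-0.400 → slack +2.199/-1.912; half-tol=0.400, Σhalf²=0.613511
  -I: nom -17.370 → Σnom=-7.360; wc +0.120/-0.350 → slack +2.319/-2.262; half-tol=0.235, Σhalf²=0.668736
  +J: nom +11.600 → Σnom=4.240; wc +0.190/-0.190 → slack +2.509/-2.452; half-tol=0.190, Σhalf²=0.704836
Nominal = 4.240. Worst-case = [4.240 - 2.452, 4.240 + 2.509] = [1.788, 6.749]. RSS = √0.704836 = 0.840.

nominal=4.240 wc=[1.788,6.749] rss=0.840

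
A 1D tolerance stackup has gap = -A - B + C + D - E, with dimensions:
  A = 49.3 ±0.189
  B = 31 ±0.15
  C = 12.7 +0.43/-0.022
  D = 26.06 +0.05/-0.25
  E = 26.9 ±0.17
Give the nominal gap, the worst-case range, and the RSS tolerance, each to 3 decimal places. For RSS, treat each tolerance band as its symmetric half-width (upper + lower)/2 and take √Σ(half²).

Stack each dimension's contribution:
  -A: nom -49.300 → Σnom=-49.300; wc +0.189/-0.189 → slack +0.189/-0.189; half-tol=0.189, Σhalf²=0.035721
  -B: nom -31.000 → Σnom=-80.300; wc +0.150/-0.150 → slack +0.339/-0.339; half-tol=0.150, Σhalf²=0.058221
  +C: nom +12.700 → Σnom=-67.600; wc +0.430/-0.022 → slack +0.769/-0.361; half-tol=0.226, Σhalf²=0.109297
  +D: nom +26.060 → Σnom=-41.540; wc +0.050/-0.250 → slack +0.819/-0.611; half-tol=0.150, Σhalf²=0.131797
  -E: nom -26.900 → Σnom=-68.440; wc +0.170/-0.170 → slack +0.989/-0.781; half-tol=0.170, Σhalf²=0.160697
Nominal = -68.440. Worst-case = [-68.440 - 0.781, -68.440 + 0.989] = [-69.221, -67.451]. RSS = √0.160697 = 0.401.

nominal=-68.440 wc=[-69.221,-67.451] rss=0.401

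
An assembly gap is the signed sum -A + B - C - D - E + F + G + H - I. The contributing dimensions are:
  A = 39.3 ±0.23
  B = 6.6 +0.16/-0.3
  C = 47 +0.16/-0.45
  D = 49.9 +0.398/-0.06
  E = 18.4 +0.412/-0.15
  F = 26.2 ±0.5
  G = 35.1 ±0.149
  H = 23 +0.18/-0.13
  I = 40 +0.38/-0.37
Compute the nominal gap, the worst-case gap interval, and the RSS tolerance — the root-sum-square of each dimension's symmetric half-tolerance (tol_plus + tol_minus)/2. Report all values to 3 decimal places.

Stack each dimension's contribution:
  -A: nom -39.300 → Σnom=-39.300; wc +0.230/-0.230 → slack +0.230/-0.230; half-tol=0.230, Σhalf²=0.052900
  +B: nom +6.600 → Σnom=-32.700; wc +0.160/-0.300 → slack +0.390/-0.530; half-tol=0.230, Σhalf²=0.105800
  -C: nom -47.000 → Σnom=-79.700; wc +0.450/-0.160 → slack +0.840/-0.690; half-tol=0.305, Σhalf²=0.198825
  -D: nom -49.900 → Σnom=-129.600; wc +0.060/-0.398 → slack +0.900/-1.088; half-tol=0.229, Σhalf²=0.251266
  -E: nom -18.400 → Σnom=-148.000; wc +0.150/-0.412 → slack +1.050/-1.500; half-tol=0.281, Σhalf²=0.330227
  +F: nom +26.200 → Σnom=-121.800; wc +0.500/-0.500 → slack +1.550/-2.000; half-tol=0.500, Σhalf²=0.580227
  +G: nom +35.100 → Σnom=-86.700; wc +0.149/-0.149 → slack +1.699/-2.149; half-tol=0.149, Σhalf²=0.602428
  +H: nom +23.000 → Σnom=-63.700; wc +0.180/-0.130 → slack +1.879/-2.279; half-tol=0.155, Σhalf²=0.626453
  -I: nom -40.000 → Σnom=-103.700; wc +0.370/-0.380 → slack +2.249/-2.659; half-tol=0.375, Σhalf²=0.767078
Nominal = -103.700. Worst-case = [-103.700 - 2.659, -103.700 + 2.249] = [-106.359, -101.451]. RSS = √0.767078 = 0.876.

nominal=-103.700 wc=[-106.359,-101.451] rss=0.876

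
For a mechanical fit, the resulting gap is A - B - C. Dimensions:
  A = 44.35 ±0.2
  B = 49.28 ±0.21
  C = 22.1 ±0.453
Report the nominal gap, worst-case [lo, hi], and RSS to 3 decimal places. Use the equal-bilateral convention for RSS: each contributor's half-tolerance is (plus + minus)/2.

nominal=-27.030 wc=[-27.893,-26.167] rss=0.538

Stack each dimension's contribution:
  +A: nom +44.350 → Σnom=44.350; wc +0.200/-0.200 → slack +0.200/-0.200; half-tol=0.200, Σhalf²=0.040000
  -B: nom -49.280 → Σnom=-4.930; wc +0.210/-0.210 → slack +0.410/-0.410; half-tol=0.210, Σhalf²=0.084100
  -C: nom -22.100 → Σnom=-27.030; wc +0.453/-0.453 → slack +0.863/-0.863; half-tol=0.453, Σhalf²=0.289309
Nominal = -27.030. Worst-case = [-27.030 - 0.863, -27.030 + 0.863] = [-27.893, -26.167]. RSS = √0.289309 = 0.538.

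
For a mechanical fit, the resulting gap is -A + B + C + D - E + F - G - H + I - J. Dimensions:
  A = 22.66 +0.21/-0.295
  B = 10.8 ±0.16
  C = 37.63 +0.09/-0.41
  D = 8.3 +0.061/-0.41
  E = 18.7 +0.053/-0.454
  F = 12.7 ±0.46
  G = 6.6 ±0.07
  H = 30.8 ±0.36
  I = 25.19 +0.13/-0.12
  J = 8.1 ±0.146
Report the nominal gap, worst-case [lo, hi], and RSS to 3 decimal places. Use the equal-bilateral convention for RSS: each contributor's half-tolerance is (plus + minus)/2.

nominal=7.760 wc=[5.361,9.986] rss=0.809

Stack each dimension's contribution:
  -A: nom -22.660 → Σnom=-22.660; wc +0.295/-0.210 → slack +0.295/-0.210; half-tol=0.253, Σhalf²=0.063756
  +B: nom +10.800 → Σnom=-11.860; wc +0.160/-0.160 → slack +0.455/-0.370; half-tol=0.160, Σhalf²=0.089356
  +C: nom +37.630 → Σnom=25.770; wc +0.090/-0.410 → slack +0.545/-0.780; half-tol=0.250, Σhalf²=0.151856
  +D: nom +8.300 → Σnom=34.070; wc +0.061/-0.410 → slack +0.606/-1.190; half-tol=0.235, Σhalf²=0.207316
  -E: nom -18.700 → Σnom=15.370; wc +0.454/-0.053 → slack +1.060/-1.243; half-tol=0.254, Σhalf²=0.271579
  +F: nom +12.700 → Σnom=28.070; wc +0.460/-0.460 → slack +1.520/-1.703; half-tol=0.460, Σhalf²=0.483179
  -G: nom -6.600 → Σnom=21.470; wc +0.070/-0.070 → slack +1.590/-1.773; half-tol=0.070, Σhalf²=0.488079
  -H: nom -30.800 → Σnom=-9.330; wc +0.360/-0.360 → slack +1.950/-2.133; half-tol=0.360, Σhalf²=0.617679
  +I: nom +25.190 → Σnom=15.860; wc +0.130/-0.120 → slack +2.080/-2.253; half-tol=0.125, Σhalf²=0.633304
  -J: nom -8.100 → Σnom=7.760; wc +0.146/-0.146 → slack +2.226/-2.399; half-tol=0.146, Σhalf²=0.654620
Nominal = 7.760. Worst-case = [7.760 - 2.399, 7.760 + 2.226] = [5.361, 9.986]. RSS = √0.654620 = 0.809.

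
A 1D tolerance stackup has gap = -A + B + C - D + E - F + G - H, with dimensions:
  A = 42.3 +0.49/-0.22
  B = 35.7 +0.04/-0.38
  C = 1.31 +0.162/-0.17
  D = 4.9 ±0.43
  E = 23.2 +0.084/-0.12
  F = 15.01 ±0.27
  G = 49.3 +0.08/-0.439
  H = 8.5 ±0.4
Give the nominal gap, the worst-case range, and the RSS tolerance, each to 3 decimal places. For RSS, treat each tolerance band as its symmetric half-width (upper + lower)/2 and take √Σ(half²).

nominal=38.800 wc=[36.101,40.486] rss=0.833

Stack each dimension's contribution:
  -A: nom -42.300 → Σnom=-42.300; wc +0.220/-0.490 → slack +0.220/-0.490; half-tol=0.355, Σhalf²=0.126025
  +B: nom +35.700 → Σnom=-6.600; wc +0.040/-0.380 → slack +0.260/-0.870; half-tol=0.210, Σhalf²=0.170125
  +C: nom +1.310 → Σnom=-5.290; wc +0.162/-0.170 → slack +0.422/-1.040; half-tol=0.166, Σhalf²=0.197681
  -D: nom -4.900 → Σnom=-10.190; wc +0.430/-0.430 → slack +0.852/-1.470; half-tol=0.430, Σhalf²=0.382581
  +E: nom +23.200 → Σnom=13.010; wc +0.084/-0.120 → slack +0.936/-1.590; half-tol=0.102, Σhalf²=0.392985
  -F: nom -15.010 → Σnom=-2.000; wc +0.270/-0.270 → slack +1.206/-1.860; half-tol=0.270, Σhalf²=0.465885
  +G: nom +49.300 → Σnom=47.300; wc +0.080/-0.439 → slack +1.286/-2.299; half-tol=0.260, Σhalf²=0.533225
  -H: nom -8.500 → Σnom=38.800; wc +0.400/-0.400 → slack +1.686/-2.699; half-tol=0.400, Σhalf²=0.693225
Nominal = 38.800. Worst-case = [38.800 - 2.699, 38.800 + 1.686] = [36.101, 40.486]. RSS = √0.693225 = 0.833.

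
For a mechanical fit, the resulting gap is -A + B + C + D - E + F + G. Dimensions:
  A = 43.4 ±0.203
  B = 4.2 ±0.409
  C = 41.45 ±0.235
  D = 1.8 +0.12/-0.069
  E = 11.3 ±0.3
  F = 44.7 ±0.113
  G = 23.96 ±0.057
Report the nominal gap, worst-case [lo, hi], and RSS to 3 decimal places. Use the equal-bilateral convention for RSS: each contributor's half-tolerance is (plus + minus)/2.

nominal=61.410 wc=[60.024,62.847] rss=0.615

Stack each dimension's contribution:
  -A: nom -43.400 → Σnom=-43.400; wc +0.203/-0.203 → slack +0.203/-0.203; half-tol=0.203, Σhalf²=0.041209
  +B: nom +4.200 → Σnom=-39.200; wc +0.409/-0.409 → slack +0.612/-0.612; half-tol=0.409, Σhalf²=0.208490
  +C: nom +41.450 → Σnom=2.250; wc +0.235/-0.235 → slack +0.847/-0.847; half-tol=0.235, Σhalf²=0.263715
  +D: nom +1.800 → Σnom=4.050; wc +0.120/-0.069 → slack +0.967/-0.916; half-tol=0.095, Σhalf²=0.272645
  -E: nom -11.300 → Σnom=-7.250; wc +0.300/-0.300 → slack +1.267/-1.216; half-tol=0.300, Σhalf²=0.362645
  +F: nom +44.700 → Σnom=37.450; wc +0.113/-0.113 → slack +1.380/-1.329; half-tol=0.113, Σhalf²=0.375414
  +G: nom +23.960 → Σnom=61.410; wc +0.057/-0.057 → slack +1.437/-1.386; half-tol=0.057, Σhalf²=0.378663
Nominal = 61.410. Worst-case = [61.410 - 1.386, 61.410 + 1.437] = [60.024, 62.847]. RSS = √0.378663 = 0.615.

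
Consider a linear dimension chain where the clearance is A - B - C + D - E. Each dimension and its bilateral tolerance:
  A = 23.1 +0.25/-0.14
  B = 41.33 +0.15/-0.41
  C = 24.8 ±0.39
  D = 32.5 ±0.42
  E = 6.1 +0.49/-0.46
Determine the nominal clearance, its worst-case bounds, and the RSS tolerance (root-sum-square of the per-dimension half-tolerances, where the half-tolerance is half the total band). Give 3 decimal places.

Stack each dimension's contribution:
  +A: nom +23.100 → Σnom=23.100; wc +0.250/-0.140 → slack +0.250/-0.140; half-tol=0.195, Σhalf²=0.038025
  -B: nom -41.330 → Σnom=-18.230; wc +0.410/-0.150 → slack +0.660/-0.290; half-tol=0.280, Σhalf²=0.116425
  -C: nom -24.800 → Σnom=-43.030; wc +0.390/-0.390 → slack +1.050/-0.680; half-tol=0.390, Σhalf²=0.268525
  +D: nom +32.500 → Σnom=-10.530; wc +0.420/-0.420 → slack +1.470/-1.100; half-tol=0.420, Σhalf²=0.444925
  -E: nom -6.100 → Σnom=-16.630; wc +0.460/-0.490 → slack +1.930/-1.590; half-tol=0.475, Σhalf²=0.670550
Nominal = -16.630. Worst-case = [-16.630 - 1.590, -16.630 + 1.930] = [-18.220, -14.700]. RSS = √0.670550 = 0.819.

nominal=-16.630 wc=[-18.220,-14.700] rss=0.819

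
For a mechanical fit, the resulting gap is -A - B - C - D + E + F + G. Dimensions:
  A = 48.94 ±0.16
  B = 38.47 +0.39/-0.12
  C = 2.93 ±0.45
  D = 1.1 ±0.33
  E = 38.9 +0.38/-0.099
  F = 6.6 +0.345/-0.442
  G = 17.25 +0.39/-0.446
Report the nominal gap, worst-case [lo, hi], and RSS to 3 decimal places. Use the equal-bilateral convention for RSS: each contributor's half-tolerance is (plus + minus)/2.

nominal=-28.690 wc=[-31.007,-26.515] rss=0.888

Stack each dimension's contribution:
  -A: nom -48.940 → Σnom=-48.940; wc +0.160/-0.160 → slack +0.160/-0.160; half-tol=0.160, Σhalf²=0.025600
  -B: nom -38.470 → Σnom=-87.410; wc +0.120/-0.390 → slack +0.280/-0.550; half-tol=0.255, Σhalf²=0.090625
  -C: nom -2.930 → Σnom=-90.340; wc +0.450/-0.450 → slack +0.730/-1.000; half-tol=0.450, Σhalf²=0.293125
  -D: nom -1.100 → Σnom=-91.440; wc +0.330/-0.330 → slack +1.060/-1.330; half-tol=0.330, Σhalf²=0.402025
  +E: nom +38.900 → Σnom=-52.540; wc +0.380/-0.099 → slack +1.440/-1.429; half-tol=0.239, Σhalf²=0.459385
  +F: nom +6.600 → Σnom=-45.940; wc +0.345/-0.442 → slack +1.785/-1.871; half-tol=0.393, Σhalf²=0.614227
  +G: nom +17.250 → Σnom=-28.690; wc +0.390/-0.446 → slack +2.175/-2.317; half-tol=0.418, Σhalf²=0.788951
Nominal = -28.690. Worst-case = [-28.690 - 2.317, -28.690 + 2.175] = [-31.007, -26.515]. RSS = √0.788951 = 0.888.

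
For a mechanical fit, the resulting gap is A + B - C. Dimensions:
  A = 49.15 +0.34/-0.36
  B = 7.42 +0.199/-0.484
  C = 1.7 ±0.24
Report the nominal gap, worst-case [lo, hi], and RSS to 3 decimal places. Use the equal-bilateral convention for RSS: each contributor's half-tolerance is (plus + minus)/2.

nominal=54.870 wc=[53.786,55.649] rss=0.545

Stack each dimension's contribution:
  +A: nom +49.150 → Σnom=49.150; wc +0.340/-0.360 → slack +0.340/-0.360; half-tol=0.350, Σhalf²=0.122500
  +B: nom +7.420 → Σnom=56.570; wc +0.199/-0.484 → slack +0.539/-0.844; half-tol=0.342, Σhalf²=0.239122
  -C: nom -1.700 → Σnom=54.870; wc +0.240/-0.240 → slack +0.779/-1.084; half-tol=0.240, Σhalf²=0.296722
Nominal = 54.870. Worst-case = [54.870 - 1.084, 54.870 + 0.779] = [53.786, 55.649]. RSS = √0.296722 = 0.545.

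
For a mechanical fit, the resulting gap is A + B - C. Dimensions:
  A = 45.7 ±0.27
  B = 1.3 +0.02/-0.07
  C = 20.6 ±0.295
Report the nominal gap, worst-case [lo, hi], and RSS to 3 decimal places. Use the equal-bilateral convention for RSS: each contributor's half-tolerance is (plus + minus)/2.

nominal=26.400 wc=[25.765,26.985] rss=0.402

Stack each dimension's contribution:
  +A: nom +45.700 → Σnom=45.700; wc +0.270/-0.270 → slack +0.270/-0.270; half-tol=0.270, Σhalf²=0.072900
  +B: nom +1.300 → Σnom=47.000; wc +0.020/-0.070 → slack +0.290/-0.340; half-tol=0.045, Σhalf²=0.074925
  -C: nom -20.600 → Σnom=26.400; wc +0.295/-0.295 → slack +0.585/-0.635; half-tol=0.295, Σhalf²=0.161950
Nominal = 26.400. Worst-case = [26.400 - 0.635, 26.400 + 0.585] = [25.765, 26.985]. RSS = √0.161950 = 0.402.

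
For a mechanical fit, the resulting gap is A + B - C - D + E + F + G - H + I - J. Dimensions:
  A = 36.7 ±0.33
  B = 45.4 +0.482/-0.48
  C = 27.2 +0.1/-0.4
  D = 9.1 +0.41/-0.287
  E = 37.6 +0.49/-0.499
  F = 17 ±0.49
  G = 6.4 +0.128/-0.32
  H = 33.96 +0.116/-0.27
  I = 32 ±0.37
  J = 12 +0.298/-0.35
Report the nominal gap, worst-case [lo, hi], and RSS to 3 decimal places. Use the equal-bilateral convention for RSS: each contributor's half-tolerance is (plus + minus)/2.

nominal=92.840 wc=[89.427,96.437] rss=1.157

Stack each dimension's contribution:
  +A: nom +36.700 → Σnom=36.700; wc +0.330/-0.330 → slack +0.330/-0.330; half-tol=0.330, Σhalf²=0.108900
  +B: nom +45.400 → Σnom=82.100; wc +0.482/-0.480 → slack +0.812/-0.810; half-tol=0.481, Σhalf²=0.340261
  -C: nom -27.200 → Σnom=54.900; wc +0.400/-0.100 → slack +1.212/-0.910; half-tol=0.250, Σhalf²=0.402761
  -D: nom -9.100 → Σnom=45.800; wc +0.287/-0.410 → slack +1.499/-1.320; half-tol=0.348, Σhalf²=0.524213
  +E: nom +37.600 → Σnom=83.400; wc +0.490/-0.499 → slack +1.989/-1.819; half-tol=0.494, Σhalf²=0.768744
  +F: nom +17.000 → Σnom=100.400; wc +0.490/-0.490 → slack +2.479/-2.309; half-tol=0.490, Σhalf²=1.008844
  +G: nom +6.400 → Σnom=106.800; wc +0.128/-0.320 → slack +2.607/-2.629; half-tol=0.224, Σhalf²=1.059020
  -H: nom -33.960 → Σnom=72.840; wc +0.270/-0.116 → slack +2.877/-2.745; half-tol=0.193, Σhalf²=1.096269
  +I: nom +32.000 → Σnom=104.840; wc +0.370/-0.370 → slack +3.247/-3.115; half-tol=0.370, Σhalf²=1.233169
  -J: nom -12.000 → Σnom=92.840; wc +0.350/-0.298 → slack +3.597/-3.413; half-tol=0.324, Σhalf²=1.338145
Nominal = 92.840. Worst-case = [92.840 - 3.413, 92.840 + 3.597] = [89.427, 96.437]. RSS = √1.338145 = 1.157.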